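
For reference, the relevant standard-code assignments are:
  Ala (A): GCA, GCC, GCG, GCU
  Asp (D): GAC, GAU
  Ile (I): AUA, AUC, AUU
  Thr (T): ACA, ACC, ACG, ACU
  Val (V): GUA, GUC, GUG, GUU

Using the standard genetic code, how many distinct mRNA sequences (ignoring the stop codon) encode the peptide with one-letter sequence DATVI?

384

Asp: 2 codons.
Ala: 4 codons.
Thr: 4 codons.
Val: 4 codons.
Ile: 3 codons.
2 × 4 × 4 × 4 × 3 = 384.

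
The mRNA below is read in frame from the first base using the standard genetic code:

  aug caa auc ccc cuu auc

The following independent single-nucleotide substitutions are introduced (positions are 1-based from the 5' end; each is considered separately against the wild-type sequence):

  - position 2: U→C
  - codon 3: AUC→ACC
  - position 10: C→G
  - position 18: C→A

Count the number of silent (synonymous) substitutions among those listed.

1

Codon 1: AUG (Met) → ACG (Thr) — missense.
Codon 3: AUC (Ile) → ACC (Thr) — missense.
Codon 4: CCC (Pro) → GCC (Ala) — missense.
Codon 6: AUC (Ile) → AUA (Ile) — synonymous.
Synonymous: 1 of 4.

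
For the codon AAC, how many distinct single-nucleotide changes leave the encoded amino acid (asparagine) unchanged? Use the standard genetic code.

1

Position 1: none → 0 synonymous.
Position 2: none → 0 synonymous.
Position 3: AAT → 1 synonymous.
Total: 0 + 0 + 1 = 1.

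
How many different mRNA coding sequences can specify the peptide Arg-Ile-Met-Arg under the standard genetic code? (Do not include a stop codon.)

108

Arg: 6 codons.
Ile: 3 codons.
Met: 1 codon.
Arg: 6 codons.
6 × 3 × 1 × 6 = 108.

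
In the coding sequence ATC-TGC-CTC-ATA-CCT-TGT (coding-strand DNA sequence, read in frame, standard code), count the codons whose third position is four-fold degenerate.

2

Codon 1 ATC (Ile): third position 3-fold.
Codon 2 TGC (Cys): third position 2-fold.
Codon 3 CTC (Leu): third position 4-fold.
Codon 4 ATA (Ile): third position 3-fold.
Codon 5 CCT (Pro): third position 4-fold.
Codon 6 TGT (Cys): third position 2-fold.
Four-fold degenerate third positions: 2.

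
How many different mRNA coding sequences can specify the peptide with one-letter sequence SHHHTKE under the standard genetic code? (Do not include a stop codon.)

Ser: 6 codons.
His: 2 codons.
His: 2 codons.
His: 2 codons.
Thr: 4 codons.
Lys: 2 codons.
Glu: 2 codons.
6 × 2 × 2 × 2 × 4 × 2 × 2 = 768.

768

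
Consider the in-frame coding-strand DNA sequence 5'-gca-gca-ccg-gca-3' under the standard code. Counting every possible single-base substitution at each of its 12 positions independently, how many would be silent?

12

Codon 1 (GCA, Ala): 3 synonymous substitutions.
Codon 2 (GCA, Ala): 3 synonymous substitutions.
Codon 3 (CCG, Pro): 3 synonymous substitutions.
Codon 4 (GCA, Ala): 3 synonymous substitutions.
Total: 3 + 3 + 3 + 3 = 12.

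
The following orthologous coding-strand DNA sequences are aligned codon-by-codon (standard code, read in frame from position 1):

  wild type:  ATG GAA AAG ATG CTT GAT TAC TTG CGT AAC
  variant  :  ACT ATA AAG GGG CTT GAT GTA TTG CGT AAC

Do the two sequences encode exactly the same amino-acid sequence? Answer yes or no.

no

Codon 1: ATG Met / ACT Thr — nonsynonymous.
Codon 2: GAA Glu / ATA Ile — nonsynonymous.
Codon 3: AAG Lys / AAG Lys — identical.
Codon 4: ATG Met / GGG Gly — nonsynonymous.
Codon 5: CTT Leu / CTT Leu — identical.
Codon 6: GAT Asp / GAT Asp — identical.
Codon 7: TAC Tyr / GTA Val — nonsynonymous.
Codon 8: TTG Leu / TTG Leu — identical.
Codon 9: CGT Arg / CGT Arg — identical.
Codon 10: AAC Asn / AAC Asn — identical.
Nonsynonymous differences: 4 → different protein.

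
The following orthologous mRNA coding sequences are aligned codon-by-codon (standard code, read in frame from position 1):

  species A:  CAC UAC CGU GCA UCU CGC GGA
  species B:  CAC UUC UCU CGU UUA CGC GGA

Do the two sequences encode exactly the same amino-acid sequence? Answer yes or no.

Codon 1: CAC His / CAC His — identical.
Codon 2: UAC Tyr / UUC Phe — nonsynonymous.
Codon 3: CGU Arg / UCU Ser — nonsynonymous.
Codon 4: GCA Ala / CGU Arg — nonsynonymous.
Codon 5: UCU Ser / UUA Leu — nonsynonymous.
Codon 6: CGC Arg / CGC Arg — identical.
Codon 7: GGA Gly / GGA Gly — identical.
Nonsynonymous differences: 4 → different protein.

no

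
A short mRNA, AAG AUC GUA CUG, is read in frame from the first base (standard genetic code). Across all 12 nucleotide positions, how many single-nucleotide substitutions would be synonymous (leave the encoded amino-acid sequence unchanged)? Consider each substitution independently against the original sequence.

10

Codon 1 (AAG, Lys): 1 synonymous substitution.
Codon 2 (AUC, Ile): 2 synonymous substitutions.
Codon 3 (GUA, Val): 3 synonymous substitutions.
Codon 4 (CUG, Leu): 4 synonymous substitutions.
Total: 1 + 2 + 3 + 4 = 10.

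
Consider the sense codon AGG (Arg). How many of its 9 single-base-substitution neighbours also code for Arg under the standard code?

2

Position 1: CGG → 1 synonymous.
Position 2: none → 0 synonymous.
Position 3: AGA → 1 synonymous.
Total: 1 + 0 + 1 = 2.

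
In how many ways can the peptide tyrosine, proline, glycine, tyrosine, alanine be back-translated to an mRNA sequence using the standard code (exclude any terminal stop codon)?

256

Tyr: 2 codons.
Pro: 4 codons.
Gly: 4 codons.
Tyr: 2 codons.
Ala: 4 codons.
2 × 4 × 4 × 2 × 4 = 256.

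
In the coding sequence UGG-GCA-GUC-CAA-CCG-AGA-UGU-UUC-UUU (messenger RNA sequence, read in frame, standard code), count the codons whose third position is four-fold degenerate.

Codon 1 UGG (Trp): third position 1-fold.
Codon 2 GCA (Ala): third position 4-fold.
Codon 3 GUC (Val): third position 4-fold.
Codon 4 CAA (Gln): third position 2-fold.
Codon 5 CCG (Pro): third position 4-fold.
Codon 6 AGA (Arg): third position 2-fold.
Codon 7 UGU (Cys): third position 2-fold.
Codon 8 UUC (Phe): third position 2-fold.
Codon 9 UUU (Phe): third position 2-fold.
Four-fold degenerate third positions: 3.

3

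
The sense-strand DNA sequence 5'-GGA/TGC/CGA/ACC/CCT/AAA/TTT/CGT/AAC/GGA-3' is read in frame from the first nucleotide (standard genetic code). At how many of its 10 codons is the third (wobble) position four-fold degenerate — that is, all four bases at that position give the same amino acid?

6

Codon 1 GGA (Gly): third position 4-fold.
Codon 2 TGC (Cys): third position 2-fold.
Codon 3 CGA (Arg): third position 4-fold.
Codon 4 ACC (Thr): third position 4-fold.
Codon 5 CCT (Pro): third position 4-fold.
Codon 6 AAA (Lys): third position 2-fold.
Codon 7 TTT (Phe): third position 2-fold.
Codon 8 CGT (Arg): third position 4-fold.
Codon 9 AAC (Asn): third position 2-fold.
Codon 10 GGA (Gly): third position 4-fold.
Four-fold degenerate third positions: 6.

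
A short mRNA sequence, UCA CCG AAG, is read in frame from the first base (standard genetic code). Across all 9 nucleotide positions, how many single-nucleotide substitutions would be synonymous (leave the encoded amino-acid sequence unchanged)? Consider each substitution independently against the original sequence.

Codon 1 (UCA, Ser): 3 synonymous substitutions.
Codon 2 (CCG, Pro): 3 synonymous substitutions.
Codon 3 (AAG, Lys): 1 synonymous substitution.
Total: 3 + 3 + 1 = 7.

7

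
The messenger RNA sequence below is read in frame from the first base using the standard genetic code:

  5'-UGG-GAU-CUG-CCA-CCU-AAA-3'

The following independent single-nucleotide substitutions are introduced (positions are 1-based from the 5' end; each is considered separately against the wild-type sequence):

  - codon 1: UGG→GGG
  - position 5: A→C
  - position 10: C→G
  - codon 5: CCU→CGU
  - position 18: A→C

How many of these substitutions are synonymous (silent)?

0

Codon 1: UGG (Trp) → GGG (Gly) — missense.
Codon 2: GAU (Asp) → GCU (Ala) — missense.
Codon 4: CCA (Pro) → GCA (Ala) — missense.
Codon 5: CCU (Pro) → CGU (Arg) — missense.
Codon 6: AAA (Lys) → AAC (Asn) — missense.
Synonymous: 0 of 5.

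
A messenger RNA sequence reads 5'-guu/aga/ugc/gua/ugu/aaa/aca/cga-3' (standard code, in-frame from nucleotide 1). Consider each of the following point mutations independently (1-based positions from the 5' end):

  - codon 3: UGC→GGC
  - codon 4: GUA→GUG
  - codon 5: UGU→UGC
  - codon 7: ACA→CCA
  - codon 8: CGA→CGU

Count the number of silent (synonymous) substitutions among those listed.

Codon 3: UGC (Cys) → GGC (Gly) — missense.
Codon 4: GUA (Val) → GUG (Val) — synonymous.
Codon 5: UGU (Cys) → UGC (Cys) — synonymous.
Codon 7: ACA (Thr) → CCA (Pro) — missense.
Codon 8: CGA (Arg) → CGU (Arg) — synonymous.
Synonymous: 3 of 5.

3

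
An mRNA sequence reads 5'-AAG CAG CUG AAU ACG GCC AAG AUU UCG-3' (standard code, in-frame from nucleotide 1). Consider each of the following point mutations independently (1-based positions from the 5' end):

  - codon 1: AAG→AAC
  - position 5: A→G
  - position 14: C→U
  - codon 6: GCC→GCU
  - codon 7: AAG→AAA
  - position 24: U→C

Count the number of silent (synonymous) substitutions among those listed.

3

Codon 1: AAG (Lys) → AAC (Asn) — missense.
Codon 2: CAG (Gln) → CGG (Arg) — missense.
Codon 5: ACG (Thr) → AUG (Met) — missense.
Codon 6: GCC (Ala) → GCU (Ala) — synonymous.
Codon 7: AAG (Lys) → AAA (Lys) — synonymous.
Codon 8: AUU (Ile) → AUC (Ile) — synonymous.
Synonymous: 3 of 6.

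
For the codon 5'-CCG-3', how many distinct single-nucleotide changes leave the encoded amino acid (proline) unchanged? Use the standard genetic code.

Position 1: none → 0 synonymous.
Position 2: none → 0 synonymous.
Position 3: CCT, CCC, CCA → 3 synonymous.
Total: 0 + 0 + 3 = 3.

3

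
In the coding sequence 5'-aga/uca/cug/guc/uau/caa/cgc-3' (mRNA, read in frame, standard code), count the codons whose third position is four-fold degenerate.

Codon 1 AGA (Arg): third position 2-fold.
Codon 2 UCA (Ser): third position 4-fold.
Codon 3 CUG (Leu): third position 4-fold.
Codon 4 GUC (Val): third position 4-fold.
Codon 5 UAU (Tyr): third position 2-fold.
Codon 6 CAA (Gln): third position 2-fold.
Codon 7 CGC (Arg): third position 4-fold.
Four-fold degenerate third positions: 4.

4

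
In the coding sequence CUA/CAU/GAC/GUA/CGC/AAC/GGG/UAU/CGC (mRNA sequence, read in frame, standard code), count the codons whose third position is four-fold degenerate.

Codon 1 CUA (Leu): third position 4-fold.
Codon 2 CAU (His): third position 2-fold.
Codon 3 GAC (Asp): third position 2-fold.
Codon 4 GUA (Val): third position 4-fold.
Codon 5 CGC (Arg): third position 4-fold.
Codon 6 AAC (Asn): third position 2-fold.
Codon 7 GGG (Gly): third position 4-fold.
Codon 8 UAU (Tyr): third position 2-fold.
Codon 9 CGC (Arg): third position 4-fold.
Four-fold degenerate third positions: 5.

5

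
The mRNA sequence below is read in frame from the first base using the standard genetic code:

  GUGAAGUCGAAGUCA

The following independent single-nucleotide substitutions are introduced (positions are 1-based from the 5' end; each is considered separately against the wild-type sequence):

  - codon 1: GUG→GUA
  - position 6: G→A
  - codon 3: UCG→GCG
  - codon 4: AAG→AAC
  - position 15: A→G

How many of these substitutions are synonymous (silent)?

Codon 1: GUG (Val) → GUA (Val) — synonymous.
Codon 2: AAG (Lys) → AAA (Lys) — synonymous.
Codon 3: UCG (Ser) → GCG (Ala) — missense.
Codon 4: AAG (Lys) → AAC (Asn) — missense.
Codon 5: UCA (Ser) → UCG (Ser) — synonymous.
Synonymous: 3 of 5.

3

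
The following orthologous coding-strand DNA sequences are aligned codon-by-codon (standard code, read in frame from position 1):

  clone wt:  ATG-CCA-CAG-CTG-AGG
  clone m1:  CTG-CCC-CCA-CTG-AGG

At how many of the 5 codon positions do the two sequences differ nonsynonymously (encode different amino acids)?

Codon 1: ATG Met / CTG Leu — nonsynonymous.
Codon 2: CCA Pro / CCC Pro — synonymous.
Codon 3: CAG Gln / CCA Pro — nonsynonymous.
Codon 4: CTG Leu / CTG Leu — identical.
Codon 5: AGG Arg / AGG Arg — identical.
Nonsynonymous differences: 2.

2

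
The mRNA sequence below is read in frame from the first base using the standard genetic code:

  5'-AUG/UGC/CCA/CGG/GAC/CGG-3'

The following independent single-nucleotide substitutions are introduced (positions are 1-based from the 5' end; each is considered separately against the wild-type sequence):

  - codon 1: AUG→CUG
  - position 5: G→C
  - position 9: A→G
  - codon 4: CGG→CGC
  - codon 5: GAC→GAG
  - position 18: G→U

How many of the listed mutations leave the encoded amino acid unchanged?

Codon 1: AUG (Met) → CUG (Leu) — missense.
Codon 2: UGC (Cys) → UCC (Ser) — missense.
Codon 3: CCA (Pro) → CCG (Pro) — synonymous.
Codon 4: CGG (Arg) → CGC (Arg) — synonymous.
Codon 5: GAC (Asp) → GAG (Glu) — missense.
Codon 6: CGG (Arg) → CGU (Arg) — synonymous.
Synonymous: 3 of 6.

3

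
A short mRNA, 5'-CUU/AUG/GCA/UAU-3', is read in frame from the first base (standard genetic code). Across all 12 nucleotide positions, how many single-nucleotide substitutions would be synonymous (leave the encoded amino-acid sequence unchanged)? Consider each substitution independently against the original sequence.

Codon 1 (CUU, Leu): 3 synonymous substitutions.
Codon 2 (AUG, Met): 0 synonymous substitutions.
Codon 3 (GCA, Ala): 3 synonymous substitutions.
Codon 4 (UAU, Tyr): 1 synonymous substitution.
Total: 3 + 0 + 3 + 1 = 7.

7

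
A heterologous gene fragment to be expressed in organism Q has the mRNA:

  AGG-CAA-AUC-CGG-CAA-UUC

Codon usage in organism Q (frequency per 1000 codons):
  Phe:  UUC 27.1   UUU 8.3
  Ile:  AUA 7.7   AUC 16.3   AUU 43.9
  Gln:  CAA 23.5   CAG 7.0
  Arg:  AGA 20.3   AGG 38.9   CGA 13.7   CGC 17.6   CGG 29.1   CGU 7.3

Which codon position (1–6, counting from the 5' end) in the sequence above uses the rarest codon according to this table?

3

Codon 1 AGG (Arg): 38.9 per 1000.
Codon 2 CAA (Gln): 23.5 per 1000.
Codon 3 AUC (Ile): 16.3 per 1000.
Codon 4 CGG (Arg): 29.1 per 1000.
Codon 5 CAA (Gln): 23.5 per 1000.
Codon 6 UUC (Phe): 27.1 per 1000.
Lowest frequency is 16.3 at codon 3.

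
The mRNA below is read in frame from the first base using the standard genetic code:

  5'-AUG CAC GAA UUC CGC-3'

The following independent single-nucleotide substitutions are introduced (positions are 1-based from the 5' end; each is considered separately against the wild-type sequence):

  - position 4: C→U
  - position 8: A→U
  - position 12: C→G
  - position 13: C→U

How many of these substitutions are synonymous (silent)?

Codon 2: CAC (His) → UAC (Tyr) — missense.
Codon 3: GAA (Glu) → GUA (Val) — missense.
Codon 4: UUC (Phe) → UUG (Leu) — missense.
Codon 5: CGC (Arg) → UGC (Cys) — missense.
Synonymous: 0 of 4.

0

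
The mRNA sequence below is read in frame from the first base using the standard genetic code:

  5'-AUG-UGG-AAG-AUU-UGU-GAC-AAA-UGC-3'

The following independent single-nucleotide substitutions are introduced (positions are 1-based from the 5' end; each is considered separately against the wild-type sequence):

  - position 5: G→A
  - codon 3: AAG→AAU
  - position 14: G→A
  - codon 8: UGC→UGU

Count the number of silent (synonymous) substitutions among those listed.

1

Codon 2: UGG (Trp) → UAG (Stop) — nonsense.
Codon 3: AAG (Lys) → AAU (Asn) — missense.
Codon 5: UGU (Cys) → UAU (Tyr) — missense.
Codon 8: UGC (Cys) → UGU (Cys) — synonymous.
Synonymous: 1 of 4.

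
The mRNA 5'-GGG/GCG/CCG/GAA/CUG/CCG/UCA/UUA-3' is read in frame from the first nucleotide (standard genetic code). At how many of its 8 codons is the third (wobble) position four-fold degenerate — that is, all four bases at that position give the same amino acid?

6

Codon 1 GGG (Gly): third position 4-fold.
Codon 2 GCG (Ala): third position 4-fold.
Codon 3 CCG (Pro): third position 4-fold.
Codon 4 GAA (Glu): third position 2-fold.
Codon 5 CUG (Leu): third position 4-fold.
Codon 6 CCG (Pro): third position 4-fold.
Codon 7 UCA (Ser): third position 4-fold.
Codon 8 UUA (Leu): third position 2-fold.
Four-fold degenerate third positions: 6.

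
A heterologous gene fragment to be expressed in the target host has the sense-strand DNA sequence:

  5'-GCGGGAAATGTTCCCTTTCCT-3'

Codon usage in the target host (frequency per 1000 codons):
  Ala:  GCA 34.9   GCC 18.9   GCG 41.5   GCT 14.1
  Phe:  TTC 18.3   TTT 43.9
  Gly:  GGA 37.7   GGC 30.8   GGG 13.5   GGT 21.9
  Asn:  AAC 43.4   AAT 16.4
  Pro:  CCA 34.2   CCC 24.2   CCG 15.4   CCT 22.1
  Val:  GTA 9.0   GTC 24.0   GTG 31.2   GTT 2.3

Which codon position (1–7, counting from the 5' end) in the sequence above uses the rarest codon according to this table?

Codon 1 GCG (Ala): 41.5 per 1000.
Codon 2 GGA (Gly): 37.7 per 1000.
Codon 3 AAT (Asn): 16.4 per 1000.
Codon 4 GTT (Val): 2.3 per 1000.
Codon 5 CCC (Pro): 24.2 per 1000.
Codon 6 TTT (Phe): 43.9 per 1000.
Codon 7 CCT (Pro): 22.1 per 1000.
Lowest frequency is 2.3 at codon 4.

4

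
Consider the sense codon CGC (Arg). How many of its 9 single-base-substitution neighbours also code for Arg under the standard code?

Position 1: none → 0 synonymous.
Position 2: none → 0 synonymous.
Position 3: CGU, CGA, CGG → 3 synonymous.
Total: 0 + 0 + 3 = 3.

3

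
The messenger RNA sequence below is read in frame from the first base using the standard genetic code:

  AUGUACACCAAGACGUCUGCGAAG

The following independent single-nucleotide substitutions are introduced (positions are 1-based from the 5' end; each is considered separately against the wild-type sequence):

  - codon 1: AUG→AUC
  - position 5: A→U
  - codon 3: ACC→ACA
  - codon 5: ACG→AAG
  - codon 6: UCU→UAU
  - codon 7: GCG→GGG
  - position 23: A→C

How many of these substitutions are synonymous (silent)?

Codon 1: AUG (Met) → AUC (Ile) — missense.
Codon 2: UAC (Tyr) → UUC (Phe) — missense.
Codon 3: ACC (Thr) → ACA (Thr) — synonymous.
Codon 5: ACG (Thr) → AAG (Lys) — missense.
Codon 6: UCU (Ser) → UAU (Tyr) — missense.
Codon 7: GCG (Ala) → GGG (Gly) — missense.
Codon 8: AAG (Lys) → ACG (Thr) — missense.
Synonymous: 1 of 7.

1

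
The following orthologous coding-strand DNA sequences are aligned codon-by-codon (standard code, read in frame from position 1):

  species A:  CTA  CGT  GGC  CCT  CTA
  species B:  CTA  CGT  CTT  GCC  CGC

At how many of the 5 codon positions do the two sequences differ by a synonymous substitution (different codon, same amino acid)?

Codon 1: CTA Leu / CTA Leu — identical.
Codon 2: CGT Arg / CGT Arg — identical.
Codon 3: GGC Gly / CTT Leu — nonsynonymous.
Codon 4: CCT Pro / GCC Ala — nonsynonymous.
Codon 5: CTA Leu / CGC Arg — nonsynonymous.
Synonymous differences: 0.

0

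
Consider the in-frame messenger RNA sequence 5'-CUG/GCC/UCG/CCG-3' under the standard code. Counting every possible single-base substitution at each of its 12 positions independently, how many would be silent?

13

Codon 1 (CUG, Leu): 4 synonymous substitutions.
Codon 2 (GCC, Ala): 3 synonymous substitutions.
Codon 3 (UCG, Ser): 3 synonymous substitutions.
Codon 4 (CCG, Pro): 3 synonymous substitutions.
Total: 4 + 3 + 3 + 3 = 13.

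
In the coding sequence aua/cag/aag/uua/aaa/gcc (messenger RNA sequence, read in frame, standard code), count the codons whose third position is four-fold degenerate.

Codon 1 AUA (Ile): third position 3-fold.
Codon 2 CAG (Gln): third position 2-fold.
Codon 3 AAG (Lys): third position 2-fold.
Codon 4 UUA (Leu): third position 2-fold.
Codon 5 AAA (Lys): third position 2-fold.
Codon 6 GCC (Ala): third position 4-fold.
Four-fold degenerate third positions: 1.

1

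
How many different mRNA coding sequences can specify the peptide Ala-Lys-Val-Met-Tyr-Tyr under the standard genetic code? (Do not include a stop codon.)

128

Ala: 4 codons.
Lys: 2 codons.
Val: 4 codons.
Met: 1 codon.
Tyr: 2 codons.
Tyr: 2 codons.
4 × 2 × 4 × 1 × 2 × 2 = 128.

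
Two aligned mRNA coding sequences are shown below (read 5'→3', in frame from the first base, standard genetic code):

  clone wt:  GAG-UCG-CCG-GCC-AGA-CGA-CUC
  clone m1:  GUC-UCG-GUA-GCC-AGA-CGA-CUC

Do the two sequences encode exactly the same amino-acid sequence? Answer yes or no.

Codon 1: GAG Glu / GUC Val — nonsynonymous.
Codon 2: UCG Ser / UCG Ser — identical.
Codon 3: CCG Pro / GUA Val — nonsynonymous.
Codon 4: GCC Ala / GCC Ala — identical.
Codon 5: AGA Arg / AGA Arg — identical.
Codon 6: CGA Arg / CGA Arg — identical.
Codon 7: CUC Leu / CUC Leu — identical.
Nonsynonymous differences: 2 → different protein.

no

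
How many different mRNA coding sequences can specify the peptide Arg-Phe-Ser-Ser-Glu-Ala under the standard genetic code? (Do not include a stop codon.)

Arg: 6 codons.
Phe: 2 codons.
Ser: 6 codons.
Ser: 6 codons.
Glu: 2 codons.
Ala: 4 codons.
6 × 2 × 6 × 6 × 2 × 4 = 3456.

3456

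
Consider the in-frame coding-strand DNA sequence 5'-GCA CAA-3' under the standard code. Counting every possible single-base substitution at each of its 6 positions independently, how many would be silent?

Codon 1 (GCA, Ala): 3 synonymous substitutions.
Codon 2 (CAA, Gln): 1 synonymous substitution.
Total: 3 + 1 = 4.

4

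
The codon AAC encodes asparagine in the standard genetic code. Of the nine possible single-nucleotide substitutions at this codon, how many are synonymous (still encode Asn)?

Position 1: none → 0 synonymous.
Position 2: none → 0 synonymous.
Position 3: AAU → 1 synonymous.
Total: 0 + 0 + 1 = 1.

1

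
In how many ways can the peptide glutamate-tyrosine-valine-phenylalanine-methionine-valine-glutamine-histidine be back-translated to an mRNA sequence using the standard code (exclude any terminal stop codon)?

Glu: 2 codons.
Tyr: 2 codons.
Val: 4 codons.
Phe: 2 codons.
Met: 1 codon.
Val: 4 codons.
Gln: 2 codons.
His: 2 codons.
2 × 2 × 4 × 2 × 1 × 4 × 2 × 2 = 512.

512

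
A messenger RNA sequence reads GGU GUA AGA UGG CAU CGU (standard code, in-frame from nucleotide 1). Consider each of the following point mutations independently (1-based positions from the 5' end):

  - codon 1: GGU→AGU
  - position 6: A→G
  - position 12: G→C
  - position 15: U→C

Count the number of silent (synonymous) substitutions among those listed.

Codon 1: GGU (Gly) → AGU (Ser) — missense.
Codon 2: GUA (Val) → GUG (Val) — synonymous.
Codon 4: UGG (Trp) → UGC (Cys) — missense.
Codon 5: CAU (His) → CAC (His) — synonymous.
Synonymous: 2 of 4.

2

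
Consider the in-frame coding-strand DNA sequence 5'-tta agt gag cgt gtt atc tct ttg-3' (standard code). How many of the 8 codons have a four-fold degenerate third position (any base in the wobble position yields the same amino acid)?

3

Codon 1 TTA (Leu): third position 2-fold.
Codon 2 AGT (Ser): third position 2-fold.
Codon 3 GAG (Glu): third position 2-fold.
Codon 4 CGT (Arg): third position 4-fold.
Codon 5 GTT (Val): third position 4-fold.
Codon 6 ATC (Ile): third position 3-fold.
Codon 7 TCT (Ser): third position 4-fold.
Codon 8 TTG (Leu): third position 2-fold.
Four-fold degenerate third positions: 3.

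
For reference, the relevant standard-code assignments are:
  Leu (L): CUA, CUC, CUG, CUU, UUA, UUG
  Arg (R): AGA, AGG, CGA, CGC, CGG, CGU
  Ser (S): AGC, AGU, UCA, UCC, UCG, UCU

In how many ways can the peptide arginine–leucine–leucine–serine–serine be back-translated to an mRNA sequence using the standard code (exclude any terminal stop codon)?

Arg: 6 codons.
Leu: 6 codons.
Leu: 6 codons.
Ser: 6 codons.
Ser: 6 codons.
6 × 6 × 6 × 6 × 6 = 7776.

7776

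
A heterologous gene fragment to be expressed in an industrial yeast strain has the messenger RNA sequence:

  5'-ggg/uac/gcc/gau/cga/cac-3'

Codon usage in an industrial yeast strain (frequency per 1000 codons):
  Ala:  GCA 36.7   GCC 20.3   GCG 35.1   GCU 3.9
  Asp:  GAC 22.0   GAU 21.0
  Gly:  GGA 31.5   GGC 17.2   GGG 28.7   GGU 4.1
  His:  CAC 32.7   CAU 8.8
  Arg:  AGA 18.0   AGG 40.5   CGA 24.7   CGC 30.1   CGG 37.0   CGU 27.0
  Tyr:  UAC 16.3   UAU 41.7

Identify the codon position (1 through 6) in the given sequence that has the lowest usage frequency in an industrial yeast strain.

Codon 1 GGG (Gly): 28.7 per 1000.
Codon 2 UAC (Tyr): 16.3 per 1000.
Codon 3 GCC (Ala): 20.3 per 1000.
Codon 4 GAU (Asp): 21.0 per 1000.
Codon 5 CGA (Arg): 24.7 per 1000.
Codon 6 CAC (His): 32.7 per 1000.
Lowest frequency is 16.3 at codon 2.

2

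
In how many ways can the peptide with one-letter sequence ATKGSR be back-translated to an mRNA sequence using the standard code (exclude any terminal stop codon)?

4608

Ala: 4 codons.
Thr: 4 codons.
Lys: 2 codons.
Gly: 4 codons.
Ser: 6 codons.
Arg: 6 codons.
4 × 4 × 2 × 4 × 6 × 6 = 4608.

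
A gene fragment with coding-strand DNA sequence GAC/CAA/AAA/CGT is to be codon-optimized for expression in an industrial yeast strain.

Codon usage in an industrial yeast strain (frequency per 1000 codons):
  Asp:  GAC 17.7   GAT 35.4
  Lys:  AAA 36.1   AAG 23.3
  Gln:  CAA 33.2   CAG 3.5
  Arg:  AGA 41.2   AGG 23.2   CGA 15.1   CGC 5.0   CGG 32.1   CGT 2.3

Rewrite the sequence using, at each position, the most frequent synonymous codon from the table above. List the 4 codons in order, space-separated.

GAT CAA AAA AGA

Codon 1 (Asp): best is GAT at 35.4.
Codon 2 (Gln): best is CAA at 33.2.
Codon 3 (Lys): best is AAA at 36.1.
Codon 4 (Arg): best is AGA at 41.2.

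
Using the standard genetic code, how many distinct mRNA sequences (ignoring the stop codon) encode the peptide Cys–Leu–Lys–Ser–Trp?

Cys: 2 codons.
Leu: 6 codons.
Lys: 2 codons.
Ser: 6 codons.
Trp: 1 codon.
2 × 6 × 2 × 6 × 1 = 144.

144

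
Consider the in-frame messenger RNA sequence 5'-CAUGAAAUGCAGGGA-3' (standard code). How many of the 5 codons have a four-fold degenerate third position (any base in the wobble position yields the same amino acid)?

Codon 1 CAU (His): third position 2-fold.
Codon 2 GAA (Glu): third position 2-fold.
Codon 3 AUG (Met): third position 1-fold.
Codon 4 CAG (Gln): third position 2-fold.
Codon 5 GGA (Gly): third position 4-fold.
Four-fold degenerate third positions: 1.

1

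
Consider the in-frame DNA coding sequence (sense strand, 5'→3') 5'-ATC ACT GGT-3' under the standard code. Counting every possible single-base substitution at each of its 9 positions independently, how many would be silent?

8

Codon 1 (ATC, Ile): 2 synonymous substitutions.
Codon 2 (ACT, Thr): 3 synonymous substitutions.
Codon 3 (GGT, Gly): 3 synonymous substitutions.
Total: 2 + 3 + 3 = 8.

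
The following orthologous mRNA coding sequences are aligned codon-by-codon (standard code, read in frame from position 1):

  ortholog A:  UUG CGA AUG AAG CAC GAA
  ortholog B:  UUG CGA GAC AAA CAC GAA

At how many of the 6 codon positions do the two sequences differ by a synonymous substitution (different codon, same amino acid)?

1

Codon 1: UUG Leu / UUG Leu — identical.
Codon 2: CGA Arg / CGA Arg — identical.
Codon 3: AUG Met / GAC Asp — nonsynonymous.
Codon 4: AAG Lys / AAA Lys — synonymous.
Codon 5: CAC His / CAC His — identical.
Codon 6: GAA Glu / GAA Glu — identical.
Synonymous differences: 1.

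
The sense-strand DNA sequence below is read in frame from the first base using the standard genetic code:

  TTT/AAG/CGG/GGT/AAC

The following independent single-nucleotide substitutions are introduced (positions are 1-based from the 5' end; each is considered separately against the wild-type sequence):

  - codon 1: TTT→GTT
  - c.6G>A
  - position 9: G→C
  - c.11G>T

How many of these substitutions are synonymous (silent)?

2

Codon 1: TTT (Phe) → GTT (Val) — missense.
Codon 2: AAG (Lys) → AAA (Lys) — synonymous.
Codon 3: CGG (Arg) → CGC (Arg) — synonymous.
Codon 4: GGT (Gly) → GTT (Val) — missense.
Synonymous: 2 of 4.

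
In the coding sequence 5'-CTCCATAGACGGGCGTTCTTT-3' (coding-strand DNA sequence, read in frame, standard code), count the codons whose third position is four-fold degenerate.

3

Codon 1 CTC (Leu): third position 4-fold.
Codon 2 CAT (His): third position 2-fold.
Codon 3 AGA (Arg): third position 2-fold.
Codon 4 CGG (Arg): third position 4-fold.
Codon 5 GCG (Ala): third position 4-fold.
Codon 6 TTC (Phe): third position 2-fold.
Codon 7 TTT (Phe): third position 2-fold.
Four-fold degenerate third positions: 3.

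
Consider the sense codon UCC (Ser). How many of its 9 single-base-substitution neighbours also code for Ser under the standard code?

3

Position 1: none → 0 synonymous.
Position 2: none → 0 synonymous.
Position 3: UCU, UCA, UCG → 3 synonymous.
Total: 0 + 0 + 3 = 3.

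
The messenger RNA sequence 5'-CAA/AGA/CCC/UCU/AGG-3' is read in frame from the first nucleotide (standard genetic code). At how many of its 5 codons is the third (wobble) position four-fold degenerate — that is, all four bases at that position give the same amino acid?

2

Codon 1 CAA (Gln): third position 2-fold.
Codon 2 AGA (Arg): third position 2-fold.
Codon 3 CCC (Pro): third position 4-fold.
Codon 4 UCU (Ser): third position 4-fold.
Codon 5 AGG (Arg): third position 2-fold.
Four-fold degenerate third positions: 2.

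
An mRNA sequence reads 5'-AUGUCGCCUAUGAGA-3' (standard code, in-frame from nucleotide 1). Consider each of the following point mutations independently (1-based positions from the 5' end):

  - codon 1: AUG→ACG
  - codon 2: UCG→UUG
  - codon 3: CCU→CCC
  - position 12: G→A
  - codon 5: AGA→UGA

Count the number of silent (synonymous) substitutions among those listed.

Codon 1: AUG (Met) → ACG (Thr) — missense.
Codon 2: UCG (Ser) → UUG (Leu) — missense.
Codon 3: CCU (Pro) → CCC (Pro) — synonymous.
Codon 4: AUG (Met) → AUA (Ile) — missense.
Codon 5: AGA (Arg) → UGA (Stop) — nonsense.
Synonymous: 1 of 5.

1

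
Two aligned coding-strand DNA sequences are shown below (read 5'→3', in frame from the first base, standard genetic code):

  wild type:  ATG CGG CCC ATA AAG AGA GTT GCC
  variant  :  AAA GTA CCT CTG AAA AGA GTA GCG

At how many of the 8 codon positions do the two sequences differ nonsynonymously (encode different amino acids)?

Codon 1: ATG Met / AAA Lys — nonsynonymous.
Codon 2: CGG Arg / GTA Val — nonsynonymous.
Codon 3: CCC Pro / CCT Pro — synonymous.
Codon 4: ATA Ile / CTG Leu — nonsynonymous.
Codon 5: AAG Lys / AAA Lys — synonymous.
Codon 6: AGA Arg / AGA Arg — identical.
Codon 7: GTT Val / GTA Val — synonymous.
Codon 8: GCC Ala / GCG Ala — synonymous.
Nonsynonymous differences: 3.

3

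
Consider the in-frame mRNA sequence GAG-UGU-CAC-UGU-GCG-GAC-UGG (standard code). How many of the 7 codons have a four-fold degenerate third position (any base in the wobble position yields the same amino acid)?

1

Codon 1 GAG (Glu): third position 2-fold.
Codon 2 UGU (Cys): third position 2-fold.
Codon 3 CAC (His): third position 2-fold.
Codon 4 UGU (Cys): third position 2-fold.
Codon 5 GCG (Ala): third position 4-fold.
Codon 6 GAC (Asp): third position 2-fold.
Codon 7 UGG (Trp): third position 1-fold.
Four-fold degenerate third positions: 1.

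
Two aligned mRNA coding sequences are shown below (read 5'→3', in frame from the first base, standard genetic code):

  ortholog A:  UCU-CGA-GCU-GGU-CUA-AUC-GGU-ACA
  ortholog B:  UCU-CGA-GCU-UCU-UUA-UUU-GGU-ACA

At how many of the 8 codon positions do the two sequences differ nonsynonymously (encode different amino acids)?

Codon 1: UCU Ser / UCU Ser — identical.
Codon 2: CGA Arg / CGA Arg — identical.
Codon 3: GCU Ala / GCU Ala — identical.
Codon 4: GGU Gly / UCU Ser — nonsynonymous.
Codon 5: CUA Leu / UUA Leu — synonymous.
Codon 6: AUC Ile / UUU Phe — nonsynonymous.
Codon 7: GGU Gly / GGU Gly — identical.
Codon 8: ACA Thr / ACA Thr — identical.
Nonsynonymous differences: 2.

2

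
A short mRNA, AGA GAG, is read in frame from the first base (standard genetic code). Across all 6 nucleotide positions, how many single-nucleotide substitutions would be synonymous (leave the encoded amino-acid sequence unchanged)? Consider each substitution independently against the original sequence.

Codon 1 (AGA, Arg): 2 synonymous substitutions.
Codon 2 (GAG, Glu): 1 synonymous substitution.
Total: 2 + 1 = 3.

3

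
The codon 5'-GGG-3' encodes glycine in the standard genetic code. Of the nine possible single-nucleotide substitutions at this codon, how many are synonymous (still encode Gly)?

Position 1: none → 0 synonymous.
Position 2: none → 0 synonymous.
Position 3: GGU, GGC, GGA → 3 synonymous.
Total: 0 + 0 + 3 = 3.

3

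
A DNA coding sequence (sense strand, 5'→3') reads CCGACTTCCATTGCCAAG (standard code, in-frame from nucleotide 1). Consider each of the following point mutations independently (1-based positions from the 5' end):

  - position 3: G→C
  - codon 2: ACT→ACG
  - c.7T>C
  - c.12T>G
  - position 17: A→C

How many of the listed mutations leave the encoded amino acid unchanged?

2

Codon 1: CCG (Pro) → CCC (Pro) — synonymous.
Codon 2: ACT (Thr) → ACG (Thr) — synonymous.
Codon 3: TCC (Ser) → CCC (Pro) — missense.
Codon 4: ATT (Ile) → ATG (Met) — missense.
Codon 6: AAG (Lys) → ACG (Thr) — missense.
Synonymous: 2 of 5.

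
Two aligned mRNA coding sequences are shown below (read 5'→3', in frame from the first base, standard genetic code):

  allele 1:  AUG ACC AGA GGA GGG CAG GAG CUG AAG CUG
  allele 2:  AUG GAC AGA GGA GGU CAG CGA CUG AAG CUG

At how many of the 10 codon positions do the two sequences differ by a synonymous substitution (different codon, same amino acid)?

1

Codon 1: AUG Met / AUG Met — identical.
Codon 2: ACC Thr / GAC Asp — nonsynonymous.
Codon 3: AGA Arg / AGA Arg — identical.
Codon 4: GGA Gly / GGA Gly — identical.
Codon 5: GGG Gly / GGU Gly — synonymous.
Codon 6: CAG Gln / CAG Gln — identical.
Codon 7: GAG Glu / CGA Arg — nonsynonymous.
Codon 8: CUG Leu / CUG Leu — identical.
Codon 9: AAG Lys / AAG Lys — identical.
Codon 10: CUG Leu / CUG Leu — identical.
Synonymous differences: 1.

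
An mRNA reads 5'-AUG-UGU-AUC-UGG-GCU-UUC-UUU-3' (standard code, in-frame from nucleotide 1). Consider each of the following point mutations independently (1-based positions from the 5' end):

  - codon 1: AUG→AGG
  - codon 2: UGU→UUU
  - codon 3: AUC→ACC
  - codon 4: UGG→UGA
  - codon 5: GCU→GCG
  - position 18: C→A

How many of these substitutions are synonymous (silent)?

1

Codon 1: AUG (Met) → AGG (Arg) — missense.
Codon 2: UGU (Cys) → UUU (Phe) — missense.
Codon 3: AUC (Ile) → ACC (Thr) — missense.
Codon 4: UGG (Trp) → UGA (Stop) — nonsense.
Codon 5: GCU (Ala) → GCG (Ala) — synonymous.
Codon 6: UUC (Phe) → UUA (Leu) — missense.
Synonymous: 1 of 6.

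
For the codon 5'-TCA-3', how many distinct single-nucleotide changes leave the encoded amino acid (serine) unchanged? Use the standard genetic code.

3

Position 1: none → 0 synonymous.
Position 2: none → 0 synonymous.
Position 3: TCT, TCC, TCG → 3 synonymous.
Total: 0 + 0 + 3 = 3.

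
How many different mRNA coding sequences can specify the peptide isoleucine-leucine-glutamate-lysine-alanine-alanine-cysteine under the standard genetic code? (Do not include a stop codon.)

Ile: 3 codons.
Leu: 6 codons.
Glu: 2 codons.
Lys: 2 codons.
Ala: 4 codons.
Ala: 4 codons.
Cys: 2 codons.
3 × 6 × 2 × 2 × 4 × 4 × 2 = 2304.

2304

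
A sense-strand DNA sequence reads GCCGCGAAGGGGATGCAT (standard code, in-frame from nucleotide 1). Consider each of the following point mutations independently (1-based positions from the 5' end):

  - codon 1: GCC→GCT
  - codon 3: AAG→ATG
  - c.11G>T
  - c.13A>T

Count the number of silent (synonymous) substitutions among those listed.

1

Codon 1: GCC (Ala) → GCT (Ala) — synonymous.
Codon 3: AAG (Lys) → ATG (Met) — missense.
Codon 4: GGG (Gly) → GTG (Val) — missense.
Codon 5: ATG (Met) → TTG (Leu) — missense.
Synonymous: 1 of 4.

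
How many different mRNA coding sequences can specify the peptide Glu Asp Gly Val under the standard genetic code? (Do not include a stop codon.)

64

Glu: 2 codons.
Asp: 2 codons.
Gly: 4 codons.
Val: 4 codons.
2 × 2 × 4 × 4 = 64.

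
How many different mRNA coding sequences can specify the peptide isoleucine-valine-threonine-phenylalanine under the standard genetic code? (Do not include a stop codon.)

96

Ile: 3 codons.
Val: 4 codons.
Thr: 4 codons.
Phe: 2 codons.
3 × 4 × 4 × 2 = 96.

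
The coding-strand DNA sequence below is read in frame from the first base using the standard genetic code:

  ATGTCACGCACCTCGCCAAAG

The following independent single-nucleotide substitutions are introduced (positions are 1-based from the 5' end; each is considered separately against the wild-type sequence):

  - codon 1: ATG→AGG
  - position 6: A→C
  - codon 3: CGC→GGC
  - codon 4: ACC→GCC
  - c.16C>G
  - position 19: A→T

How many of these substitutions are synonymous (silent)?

Codon 1: ATG (Met) → AGG (Arg) — missense.
Codon 2: TCA (Ser) → TCC (Ser) — synonymous.
Codon 3: CGC (Arg) → GGC (Gly) — missense.
Codon 4: ACC (Thr) → GCC (Ala) — missense.
Codon 6: CCA (Pro) → GCA (Ala) — missense.
Codon 7: AAG (Lys) → TAG (Stop) — nonsense.
Synonymous: 1 of 6.

1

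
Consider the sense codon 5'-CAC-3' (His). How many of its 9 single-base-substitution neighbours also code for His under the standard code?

1

Position 1: none → 0 synonymous.
Position 2: none → 0 synonymous.
Position 3: CAU → 1 synonymous.
Total: 0 + 0 + 1 = 1.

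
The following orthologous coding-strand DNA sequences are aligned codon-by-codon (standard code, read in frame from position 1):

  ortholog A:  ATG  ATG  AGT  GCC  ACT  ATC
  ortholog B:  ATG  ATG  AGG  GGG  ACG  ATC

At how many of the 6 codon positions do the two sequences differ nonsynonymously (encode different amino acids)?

2

Codon 1: ATG Met / ATG Met — identical.
Codon 2: ATG Met / ATG Met — identical.
Codon 3: AGT Ser / AGG Arg — nonsynonymous.
Codon 4: GCC Ala / GGG Gly — nonsynonymous.
Codon 5: ACT Thr / ACG Thr — synonymous.
Codon 6: ATC Ile / ATC Ile — identical.
Nonsynonymous differences: 2.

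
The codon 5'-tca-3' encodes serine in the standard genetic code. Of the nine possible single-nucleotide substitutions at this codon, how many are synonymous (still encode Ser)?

Position 1: none → 0 synonymous.
Position 2: none → 0 synonymous.
Position 3: TCT, TCC, TCG → 3 synonymous.
Total: 0 + 0 + 3 = 3.

3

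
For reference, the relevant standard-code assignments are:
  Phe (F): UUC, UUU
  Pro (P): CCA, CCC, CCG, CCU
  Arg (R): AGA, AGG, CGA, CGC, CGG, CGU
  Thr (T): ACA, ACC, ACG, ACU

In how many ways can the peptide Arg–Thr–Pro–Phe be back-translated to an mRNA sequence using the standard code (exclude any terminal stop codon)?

192

Arg: 6 codons.
Thr: 4 codons.
Pro: 4 codons.
Phe: 2 codons.
6 × 4 × 4 × 2 = 192.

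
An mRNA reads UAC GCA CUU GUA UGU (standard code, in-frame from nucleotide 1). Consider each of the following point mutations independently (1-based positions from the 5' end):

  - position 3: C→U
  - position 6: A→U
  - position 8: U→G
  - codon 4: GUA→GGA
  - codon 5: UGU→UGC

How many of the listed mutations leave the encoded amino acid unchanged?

Codon 1: UAC (Tyr) → UAU (Tyr) — synonymous.
Codon 2: GCA (Ala) → GCU (Ala) — synonymous.
Codon 3: CUU (Leu) → CGU (Arg) — missense.
Codon 4: GUA (Val) → GGA (Gly) — missense.
Codon 5: UGU (Cys) → UGC (Cys) — synonymous.
Synonymous: 3 of 5.

3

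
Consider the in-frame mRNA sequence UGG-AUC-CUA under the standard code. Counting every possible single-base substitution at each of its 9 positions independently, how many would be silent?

Codon 1 (UGG, Trp): 0 synonymous substitutions.
Codon 2 (AUC, Ile): 2 synonymous substitutions.
Codon 3 (CUA, Leu): 4 synonymous substitutions.
Total: 0 + 2 + 4 = 6.

6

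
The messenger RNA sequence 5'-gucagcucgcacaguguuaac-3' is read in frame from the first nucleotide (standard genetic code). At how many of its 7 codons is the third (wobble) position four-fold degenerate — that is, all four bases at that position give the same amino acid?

3

Codon 1 GUC (Val): third position 4-fold.
Codon 2 AGC (Ser): third position 2-fold.
Codon 3 UCG (Ser): third position 4-fold.
Codon 4 CAC (His): third position 2-fold.
Codon 5 AGU (Ser): third position 2-fold.
Codon 6 GUU (Val): third position 4-fold.
Codon 7 AAC (Asn): third position 2-fold.
Four-fold degenerate third positions: 3.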